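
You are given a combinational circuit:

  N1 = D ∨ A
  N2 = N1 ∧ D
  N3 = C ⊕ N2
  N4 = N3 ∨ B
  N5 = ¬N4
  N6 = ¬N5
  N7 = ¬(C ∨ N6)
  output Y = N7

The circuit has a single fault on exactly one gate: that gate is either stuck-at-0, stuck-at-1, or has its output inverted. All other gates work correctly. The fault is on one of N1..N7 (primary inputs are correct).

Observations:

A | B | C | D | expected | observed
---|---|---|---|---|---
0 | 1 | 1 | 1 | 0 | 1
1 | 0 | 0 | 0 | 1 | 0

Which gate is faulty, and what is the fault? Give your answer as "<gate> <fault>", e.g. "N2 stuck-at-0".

N7 inverted output

Fault-free values for test 1 (A=0, B=1, C=1, D=1): N1=1, N2=1, N3=0, N4=1, N5=0, N6=1, N7=0, giving Y=0. Observed 1.
Test 1: faults giving observed 1 are {N7 stuck-at-1, N7 inverted output}.
Test 2 (A=1, B=0, C=0, D=0): fault-free N1=1, N2=0, N3=0, N4=0, N5=1, N6=0, N7=1 → 1; observed 0. Eliminates N7 stuck-at-1.
Only N7 inverted output is consistent with every test.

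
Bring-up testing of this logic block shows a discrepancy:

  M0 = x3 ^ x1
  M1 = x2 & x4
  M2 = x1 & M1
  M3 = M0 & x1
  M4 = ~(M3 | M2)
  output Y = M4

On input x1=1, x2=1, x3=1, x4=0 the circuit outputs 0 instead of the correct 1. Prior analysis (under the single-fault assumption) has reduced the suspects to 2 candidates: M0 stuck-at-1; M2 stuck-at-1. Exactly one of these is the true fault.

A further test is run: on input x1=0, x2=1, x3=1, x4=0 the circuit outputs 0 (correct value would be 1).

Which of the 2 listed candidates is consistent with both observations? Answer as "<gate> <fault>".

Evaluate each candidate on input x1=0, x2=1, x3=1, x4=0:
  M0 stuck-at-1: M0=1 [stuck-at-1], M1=0, M2=0, M3=0, M4=1 → 1 — eliminated
  M2 stuck-at-1: M0=1, M1=0, M2=1 [stuck-at-1], M3=0, M4=0 → 0 — matches
Only M2 stuck-at-1 reproduces the observed 0.

M2 stuck-at-1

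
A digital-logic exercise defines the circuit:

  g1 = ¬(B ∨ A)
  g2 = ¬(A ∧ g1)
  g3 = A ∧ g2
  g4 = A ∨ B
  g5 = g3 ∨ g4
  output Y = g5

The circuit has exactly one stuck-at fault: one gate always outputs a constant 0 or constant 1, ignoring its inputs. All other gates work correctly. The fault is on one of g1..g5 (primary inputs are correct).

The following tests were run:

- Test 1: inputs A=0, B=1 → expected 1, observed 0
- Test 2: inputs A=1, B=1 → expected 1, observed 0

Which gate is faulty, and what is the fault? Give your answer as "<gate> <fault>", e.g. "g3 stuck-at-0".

Fault-free values for test 1 (A=0, B=1): g1=0, g2=1, g3=0, g4=1, g5=1, giving Y=1. Observed 0.
Test 1: faults giving observed 0 are {g4 stuck-at-0, g5 stuck-at-0}.
Test 2 (A=1, B=1): fault-free g1=0, g2=1, g3=1, g4=1, g5=1 → 1; observed 0. Eliminates g4 stuck-at-0.
Only g5 stuck-at-0 is consistent with every test.

g5 stuck-at-0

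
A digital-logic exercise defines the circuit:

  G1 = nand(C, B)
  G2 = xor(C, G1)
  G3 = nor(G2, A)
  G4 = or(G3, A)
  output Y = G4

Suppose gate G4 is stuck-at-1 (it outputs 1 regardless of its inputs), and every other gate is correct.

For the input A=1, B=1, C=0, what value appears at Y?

1

Propagate with G4 forced: G1=1, G2=1, G3=0, G4=1 [stuck-at-1].
So Y = 1. (Same as the fault-free value — the fault is masked on this input.)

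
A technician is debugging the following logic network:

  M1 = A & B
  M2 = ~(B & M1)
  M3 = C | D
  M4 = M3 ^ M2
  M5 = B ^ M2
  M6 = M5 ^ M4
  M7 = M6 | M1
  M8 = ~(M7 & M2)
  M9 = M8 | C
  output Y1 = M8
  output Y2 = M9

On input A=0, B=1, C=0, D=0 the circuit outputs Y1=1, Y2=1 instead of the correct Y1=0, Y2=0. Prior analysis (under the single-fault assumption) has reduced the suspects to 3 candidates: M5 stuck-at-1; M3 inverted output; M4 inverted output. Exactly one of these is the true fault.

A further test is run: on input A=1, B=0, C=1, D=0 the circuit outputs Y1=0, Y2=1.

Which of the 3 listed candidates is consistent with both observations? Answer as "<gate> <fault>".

Evaluate each candidate on input A=1, B=0, C=1, D=0:
  M5 stuck-at-1: M1=0, M2=1, M3=1, M4=0, M5=1 [stuck-at-1], M6=1, M7=1, M8=0, M9=1 → Y1=0, Y2=1 — matches
  M3 inverted output: M1=0, M2=1, M3=0 [inverted output], M4=1, M5=1, M6=0, M7=0, M8=1, M9=1 → Y1=1, Y2=1 — eliminated
  M4 inverted output: M1=0, M2=1, M3=1, M4=1 [inverted output], M5=1, M6=0, M7=0, M8=1, M9=1 → Y1=1, Y2=1 — eliminated
Only M5 stuck-at-1 reproduces the observed Y1=0, Y2=1.

M5 stuck-at-1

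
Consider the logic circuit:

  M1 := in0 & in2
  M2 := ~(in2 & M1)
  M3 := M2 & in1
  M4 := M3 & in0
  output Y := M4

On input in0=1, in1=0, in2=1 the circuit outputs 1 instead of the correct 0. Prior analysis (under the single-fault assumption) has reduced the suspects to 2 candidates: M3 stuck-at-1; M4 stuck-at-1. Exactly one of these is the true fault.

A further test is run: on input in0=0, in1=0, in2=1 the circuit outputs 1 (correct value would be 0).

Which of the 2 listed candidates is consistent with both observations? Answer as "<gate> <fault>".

Evaluate each candidate on input in0=0, in1=0, in2=1:
  M3 stuck-at-1: M1=0, M2=1, M3=1 [stuck-at-1], M4=0 → 0 — eliminated
  M4 stuck-at-1: M1=0, M2=1, M3=0, M4=1 [stuck-at-1] → 1 — matches
Only M4 stuck-at-1 reproduces the observed 1.

M4 stuck-at-1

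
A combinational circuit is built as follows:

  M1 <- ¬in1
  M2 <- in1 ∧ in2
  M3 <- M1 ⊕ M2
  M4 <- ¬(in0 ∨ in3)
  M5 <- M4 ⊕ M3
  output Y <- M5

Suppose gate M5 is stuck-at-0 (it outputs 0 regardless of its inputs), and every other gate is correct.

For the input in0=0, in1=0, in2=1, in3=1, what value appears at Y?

Propagate with M5 forced: M1=1, M2=0, M3=1, M4=0, M5=0 [stuck-at-0].
So Y = 0. (Without the fault it would be 1.)

0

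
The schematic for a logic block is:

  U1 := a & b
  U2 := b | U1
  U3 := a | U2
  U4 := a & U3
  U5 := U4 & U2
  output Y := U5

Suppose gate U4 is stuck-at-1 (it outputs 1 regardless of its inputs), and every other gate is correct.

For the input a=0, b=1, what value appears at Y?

1

Propagate with U4 forced: U1=0, U2=1, U3=1, U4=1 [stuck-at-1], U5=1.
So Y = 1. (Without the fault it would be 0.)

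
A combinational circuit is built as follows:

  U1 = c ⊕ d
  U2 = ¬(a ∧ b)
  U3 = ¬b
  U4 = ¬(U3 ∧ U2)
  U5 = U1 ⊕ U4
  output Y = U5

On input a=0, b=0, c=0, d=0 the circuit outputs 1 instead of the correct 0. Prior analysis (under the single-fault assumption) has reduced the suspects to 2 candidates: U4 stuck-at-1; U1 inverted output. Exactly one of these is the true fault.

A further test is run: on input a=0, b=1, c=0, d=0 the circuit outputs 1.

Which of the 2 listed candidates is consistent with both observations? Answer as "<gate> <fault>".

Evaluate each candidate on input a=0, b=1, c=0, d=0:
  U4 stuck-at-1: U1=0, U2=1, U3=0, U4=1 [stuck-at-1], U5=1 → 1 — matches
  U1 inverted output: U1=1 [inverted output], U2=1, U3=0, U4=1, U5=0 → 0 — eliminated
Only U4 stuck-at-1 reproduces the observed 1.

U4 stuck-at-1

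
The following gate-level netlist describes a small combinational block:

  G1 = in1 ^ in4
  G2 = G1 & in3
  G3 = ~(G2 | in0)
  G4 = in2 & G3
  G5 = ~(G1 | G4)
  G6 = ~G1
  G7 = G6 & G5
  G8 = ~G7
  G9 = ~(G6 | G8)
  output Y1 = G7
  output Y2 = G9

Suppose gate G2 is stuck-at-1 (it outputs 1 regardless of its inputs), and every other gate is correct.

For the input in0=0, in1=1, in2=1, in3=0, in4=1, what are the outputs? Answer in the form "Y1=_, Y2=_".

Y1=1, Y2=0

Propagate with G2 forced: G1=0, G2=1 [stuck-at-1], G3=0, G4=0, G5=1, G6=1, G7=1, G8=0, G9=0.
So the outputs are Y1=1, Y2=0. (Without the fault they would be Y1=0, Y2=0.)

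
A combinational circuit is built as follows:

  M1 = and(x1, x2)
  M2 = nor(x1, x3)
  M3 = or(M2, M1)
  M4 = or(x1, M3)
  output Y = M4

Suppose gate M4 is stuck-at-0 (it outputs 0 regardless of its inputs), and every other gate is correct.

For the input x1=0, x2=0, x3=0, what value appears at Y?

Propagate with M4 forced: M1=0, M2=1, M3=1, M4=0 [stuck-at-0].
So Y = 0. (Without the fault it would be 1.)

0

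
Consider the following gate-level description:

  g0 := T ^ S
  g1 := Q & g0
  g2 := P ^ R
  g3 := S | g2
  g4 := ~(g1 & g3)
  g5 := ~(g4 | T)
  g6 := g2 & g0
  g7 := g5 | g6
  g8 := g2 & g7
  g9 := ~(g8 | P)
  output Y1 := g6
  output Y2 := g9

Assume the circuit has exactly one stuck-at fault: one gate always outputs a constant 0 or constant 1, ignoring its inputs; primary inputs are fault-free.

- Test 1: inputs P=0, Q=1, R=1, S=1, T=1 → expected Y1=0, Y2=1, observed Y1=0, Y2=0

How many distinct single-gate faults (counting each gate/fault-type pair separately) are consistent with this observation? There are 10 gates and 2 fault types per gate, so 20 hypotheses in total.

Fault-free: g0=0, g1=0, g2=1, g3=1, g4=1, g5=0, g6=0, g7=0, g8=0, g9=1 → Y1=0, Y2=1. Observed Y1=0, Y2=0.
  g0: none of the 2 fault types match ✗
  g1: none of the 2 fault types match ✗
  g2: none of the 2 fault types match ✗
  g3: none of the 2 fault types match ✗
  g4: none of the 2 fault types match ✗
  g5: stuck-at-1 ✓; others ✗
  g6: none of the 2 fault types match ✗
  g7: stuck-at-1 ✓; others ✗
  g8: stuck-at-1 ✓; others ✗
  g9: stuck-at-0 ✓; others ✗
Consistent faults: {g5 stuck-at-1, g7 stuck-at-1, g8 stuck-at-1, g9 stuck-at-0} — 4 in all.

4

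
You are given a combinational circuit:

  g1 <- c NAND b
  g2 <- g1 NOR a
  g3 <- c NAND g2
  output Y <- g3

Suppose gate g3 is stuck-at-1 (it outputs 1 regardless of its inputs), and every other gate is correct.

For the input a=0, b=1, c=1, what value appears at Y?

1

Propagate with g3 forced: g1=0, g2=1, g3=1 [stuck-at-1].
So Y = 1. (Without the fault it would be 0.)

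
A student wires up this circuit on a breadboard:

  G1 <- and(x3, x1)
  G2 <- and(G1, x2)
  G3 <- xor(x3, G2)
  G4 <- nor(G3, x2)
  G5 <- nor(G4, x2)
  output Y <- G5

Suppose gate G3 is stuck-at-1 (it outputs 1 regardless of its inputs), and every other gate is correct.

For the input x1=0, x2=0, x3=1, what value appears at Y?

Propagate with G3 forced: G1=0, G2=0, G3=1 [stuck-at-1], G4=0, G5=1.
So Y = 1. (Same as the fault-free value — the fault is masked on this input.)

1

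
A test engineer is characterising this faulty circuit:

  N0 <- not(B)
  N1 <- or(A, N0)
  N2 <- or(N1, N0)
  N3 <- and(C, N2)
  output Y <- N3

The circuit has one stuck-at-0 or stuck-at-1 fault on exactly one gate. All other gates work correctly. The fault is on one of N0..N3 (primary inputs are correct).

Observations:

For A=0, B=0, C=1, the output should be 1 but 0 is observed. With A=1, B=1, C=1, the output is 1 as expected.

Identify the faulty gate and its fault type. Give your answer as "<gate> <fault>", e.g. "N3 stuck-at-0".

Fault-free values for test 1 (A=0, B=0, C=1): N0=1, N1=1, N2=1, N3=1, giving Y=1. Observed 0.
Test 1: faults giving observed 0 are {N0 stuck-at-0, N2 stuck-at-0, N3 stuck-at-0}.
Test 2 (A=1, B=1, C=1): fault-free N0=0, N1=1, N2=1, N3=1 → 1; observed 1. Eliminates N2 stuck-at-0, N3 stuck-at-0.
Only N0 stuck-at-0 is consistent with every test.

N0 stuck-at-0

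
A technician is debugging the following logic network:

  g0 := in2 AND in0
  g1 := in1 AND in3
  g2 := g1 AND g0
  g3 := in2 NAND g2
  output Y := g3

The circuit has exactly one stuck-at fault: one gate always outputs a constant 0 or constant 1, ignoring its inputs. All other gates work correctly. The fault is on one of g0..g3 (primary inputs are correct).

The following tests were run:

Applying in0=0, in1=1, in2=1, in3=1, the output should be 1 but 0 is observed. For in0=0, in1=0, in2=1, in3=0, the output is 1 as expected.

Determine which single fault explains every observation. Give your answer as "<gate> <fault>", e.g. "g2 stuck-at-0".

g0 stuck-at-1

Fault-free values for test 1 (in0=0, in1=1, in2=1, in3=1): g0=0, g1=1, g2=0, g3=1, giving Y=1. Observed 0.
Test 1: faults giving observed 0 are {g0 stuck-at-1, g2 stuck-at-1, g3 stuck-at-0}.
Test 2 (in0=0, in1=0, in2=1, in3=0): fault-free g0=0, g1=0, g2=0, g3=1 → 1; observed 1. Eliminates g2 stuck-at-1, g3 stuck-at-0.
Only g0 stuck-at-1 is consistent with every test.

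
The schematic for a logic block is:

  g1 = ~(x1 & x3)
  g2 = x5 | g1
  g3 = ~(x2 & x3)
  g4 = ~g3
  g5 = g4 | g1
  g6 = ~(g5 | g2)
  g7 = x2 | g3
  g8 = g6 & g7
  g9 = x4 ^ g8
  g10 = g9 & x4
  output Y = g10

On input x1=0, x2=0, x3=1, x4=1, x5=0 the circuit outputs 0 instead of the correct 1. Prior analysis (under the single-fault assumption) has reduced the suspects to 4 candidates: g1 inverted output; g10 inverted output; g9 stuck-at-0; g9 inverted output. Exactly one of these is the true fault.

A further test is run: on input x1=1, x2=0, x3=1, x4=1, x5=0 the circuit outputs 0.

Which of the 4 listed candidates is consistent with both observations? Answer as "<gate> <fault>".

g9 stuck-at-0

Evaluate each candidate on input x1=1, x2=0, x3=1, x4=1, x5=0:
  g1 inverted output: g1=1 [inverted output], g2=1, g3=1, g4=0, g5=1, g6=0, g7=1, g8=0, g9=1, g10=1 → 1 — eliminated
  g10 inverted output: g1=0, g2=0, g3=1, g4=0, g5=0, g6=1, g7=1, g8=1, g9=0, g10=1 [inverted output] → 1 — eliminated
  g9 stuck-at-0: g1=0, g2=0, g3=1, g4=0, g5=0, g6=1, g7=1, g8=1, g9=0 [stuck-at-0], g10=0 → 0 — matches
  g9 inverted output: g1=0, g2=0, g3=1, g4=0, g5=0, g6=1, g7=1, g8=1, g9=1 [inverted output], g10=1 → 1 — eliminated
Only g9 stuck-at-0 reproduces the observed 0.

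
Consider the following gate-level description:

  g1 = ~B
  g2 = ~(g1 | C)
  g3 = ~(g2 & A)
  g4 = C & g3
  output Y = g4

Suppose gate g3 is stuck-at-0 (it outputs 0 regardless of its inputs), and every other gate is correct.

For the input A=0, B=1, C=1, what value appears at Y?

0

Propagate with g3 forced: g1=0, g2=0, g3=0 [stuck-at-0], g4=0.
So Y = 0. (Without the fault it would be 1.)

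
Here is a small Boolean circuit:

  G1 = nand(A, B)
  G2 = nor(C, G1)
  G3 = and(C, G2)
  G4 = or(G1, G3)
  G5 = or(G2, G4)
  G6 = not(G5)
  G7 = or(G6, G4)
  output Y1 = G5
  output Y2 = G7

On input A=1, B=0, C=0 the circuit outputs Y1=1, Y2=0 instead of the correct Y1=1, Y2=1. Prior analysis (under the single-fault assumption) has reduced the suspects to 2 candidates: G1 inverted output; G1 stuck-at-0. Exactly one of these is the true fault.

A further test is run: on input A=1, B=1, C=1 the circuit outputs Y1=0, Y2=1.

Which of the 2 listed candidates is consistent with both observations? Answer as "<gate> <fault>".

Evaluate each candidate on input A=1, B=1, C=1:
  G1 inverted output: G1=1 [inverted output], G2=0, G3=0, G4=1, G5=1, G6=0, G7=1 → Y1=1, Y2=1 — eliminated
  G1 stuck-at-0: G1=0 [stuck-at-0], G2=0, G3=0, G4=0, G5=0, G6=1, G7=1 → Y1=0, Y2=1 — matches
Only G1 stuck-at-0 reproduces the observed Y1=0, Y2=1.

G1 stuck-at-0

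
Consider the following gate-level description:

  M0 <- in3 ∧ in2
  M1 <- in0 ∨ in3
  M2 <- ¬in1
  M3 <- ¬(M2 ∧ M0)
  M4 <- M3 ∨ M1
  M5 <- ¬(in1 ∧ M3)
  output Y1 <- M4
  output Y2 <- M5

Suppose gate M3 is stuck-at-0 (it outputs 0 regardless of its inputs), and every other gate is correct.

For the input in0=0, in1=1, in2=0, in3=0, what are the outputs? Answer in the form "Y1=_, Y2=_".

Y1=0, Y2=1

Propagate with M3 forced: M0=0, M1=0, M2=0, M3=0 [stuck-at-0], M4=0, M5=1.
So the outputs are Y1=0, Y2=1. (Without the fault they would be Y1=1, Y2=0.)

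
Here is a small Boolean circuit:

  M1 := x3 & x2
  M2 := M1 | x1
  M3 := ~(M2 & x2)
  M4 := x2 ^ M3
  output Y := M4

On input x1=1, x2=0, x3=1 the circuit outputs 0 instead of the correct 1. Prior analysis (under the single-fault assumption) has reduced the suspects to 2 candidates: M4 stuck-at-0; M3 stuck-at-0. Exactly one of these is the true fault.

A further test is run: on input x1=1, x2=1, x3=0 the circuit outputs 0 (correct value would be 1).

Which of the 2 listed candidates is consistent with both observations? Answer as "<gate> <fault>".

M4 stuck-at-0

Evaluate each candidate on input x1=1, x2=1, x3=0:
  M4 stuck-at-0: M1=0, M2=1, M3=0, M4=0 [stuck-at-0] → 0 — matches
  M3 stuck-at-0: M1=0, M2=1, M3=0 [stuck-at-0], M4=1 → 1 — eliminated
Only M4 stuck-at-0 reproduces the observed 0.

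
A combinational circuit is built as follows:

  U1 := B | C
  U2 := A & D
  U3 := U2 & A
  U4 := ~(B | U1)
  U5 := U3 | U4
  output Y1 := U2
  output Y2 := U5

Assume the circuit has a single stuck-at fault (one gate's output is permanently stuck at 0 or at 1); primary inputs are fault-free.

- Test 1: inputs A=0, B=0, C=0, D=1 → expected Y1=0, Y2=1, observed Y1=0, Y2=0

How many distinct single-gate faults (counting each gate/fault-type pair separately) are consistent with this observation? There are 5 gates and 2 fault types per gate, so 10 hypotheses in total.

Fault-free: U1=0, U2=0, U3=0, U4=1, U5=1 → Y1=0, Y2=1. Observed Y1=0, Y2=0.
  U1 stuck-at-0: output Y1=0, Y2=1 ✗
  U1 stuck-at-1: output Y1=0, Y2=0 ✓
  U2 stuck-at-0: output Y1=0, Y2=1 ✗
  U2 stuck-at-1: output Y1=1, Y2=1 ✗
  U3 stuck-at-0: output Y1=0, Y2=1 ✗
  U3 stuck-at-1: output Y1=0, Y2=1 ✗
  U4 stuck-at-0: output Y1=0, Y2=0 ✓
  U4 stuck-at-1: output Y1=0, Y2=1 ✗
  U5 stuck-at-0: output Y1=0, Y2=0 ✓
  U5 stuck-at-1: output Y1=0, Y2=1 ✗
Consistent faults: {U1 stuck-at-1, U4 stuck-at-0, U5 stuck-at-0} — 3 in all.

3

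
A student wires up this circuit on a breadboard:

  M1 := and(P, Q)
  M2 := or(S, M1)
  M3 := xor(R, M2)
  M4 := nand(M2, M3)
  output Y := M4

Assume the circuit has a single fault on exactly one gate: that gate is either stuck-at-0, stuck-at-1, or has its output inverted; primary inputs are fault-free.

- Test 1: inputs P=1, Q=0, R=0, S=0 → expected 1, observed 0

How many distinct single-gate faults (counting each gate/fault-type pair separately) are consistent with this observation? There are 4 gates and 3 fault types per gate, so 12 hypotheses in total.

6

Fault-free: M1=0, M2=0, M3=0, M4=1 → 1. Observed 0.
  M1 stuck-at-0: output 1 ✗
  M1 stuck-at-1: output 0 ✓
  M1 inverted output: output 0 ✓
  M2 stuck-at-0: output 1 ✗
  M2 stuck-at-1: output 0 ✓
  M2 inverted output: output 0 ✓
  M3 stuck-at-0: output 1 ✗
  M3 stuck-at-1: output 1 ✗
  M3 inverted output: output 1 ✗
  M4 stuck-at-0: output 0 ✓
  M4 stuck-at-1: output 1 ✗
  M4 inverted output: output 0 ✓
Consistent faults: {M1 stuck-at-1, M1 inverted output, M2 stuck-at-1, M2 inverted output, M4 stuck-at-0, M4 inverted output} — 6 in all.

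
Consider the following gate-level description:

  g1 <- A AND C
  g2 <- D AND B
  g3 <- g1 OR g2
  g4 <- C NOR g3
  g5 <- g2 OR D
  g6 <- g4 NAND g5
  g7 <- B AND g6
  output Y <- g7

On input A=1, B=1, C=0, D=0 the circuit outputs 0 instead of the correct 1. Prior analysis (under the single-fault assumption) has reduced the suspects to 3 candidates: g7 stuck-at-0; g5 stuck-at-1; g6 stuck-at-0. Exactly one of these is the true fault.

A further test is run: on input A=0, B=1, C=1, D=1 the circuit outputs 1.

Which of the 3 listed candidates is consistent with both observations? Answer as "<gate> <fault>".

Evaluate each candidate on input A=0, B=1, C=1, D=1:
  g7 stuck-at-0: g1=0, g2=1, g3=1, g4=0, g5=1, g6=1, g7=0 [stuck-at-0] → 0 — eliminated
  g5 stuck-at-1: g1=0, g2=1, g3=1, g4=0, g5=1 [stuck-at-1], g6=1, g7=1 → 1 — matches
  g6 stuck-at-0: g1=0, g2=1, g3=1, g4=0, g5=1, g6=0 [stuck-at-0], g7=0 → 0 — eliminated
Only g5 stuck-at-1 reproduces the observed 1.

g5 stuck-at-1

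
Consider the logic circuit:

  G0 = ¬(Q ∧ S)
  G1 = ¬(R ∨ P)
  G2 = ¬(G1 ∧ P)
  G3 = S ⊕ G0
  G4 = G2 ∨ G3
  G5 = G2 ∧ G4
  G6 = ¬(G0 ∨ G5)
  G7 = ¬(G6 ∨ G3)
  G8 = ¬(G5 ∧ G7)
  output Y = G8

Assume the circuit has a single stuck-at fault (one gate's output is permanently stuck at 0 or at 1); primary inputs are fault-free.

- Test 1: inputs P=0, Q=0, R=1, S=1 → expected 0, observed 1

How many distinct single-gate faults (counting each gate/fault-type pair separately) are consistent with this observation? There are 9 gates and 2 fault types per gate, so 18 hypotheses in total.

Fault-free: G0=1, G1=0, G2=1, G3=0, G4=1, G5=1, G6=0, G7=1, G8=0 → 0. Observed 1.
  G0: stuck-at-0 ✓; others ✗
  G1: none of the 2 fault types match ✗
  G2: stuck-at-0 ✓; others ✗
  G3: stuck-at-1 ✓; others ✗
  G4: stuck-at-0 ✓; others ✗
  G5: stuck-at-0 ✓; others ✗
  G6: stuck-at-1 ✓; others ✗
  G7: stuck-at-0 ✓; others ✗
  G8: stuck-at-1 ✓; others ✗
Consistent faults: {G0 stuck-at-0, G2 stuck-at-0, G3 stuck-at-1, G4 stuck-at-0, G5 stuck-at-0, G6 stuck-at-1, G7 stuck-at-0, G8 stuck-at-1} — 8 in all.

8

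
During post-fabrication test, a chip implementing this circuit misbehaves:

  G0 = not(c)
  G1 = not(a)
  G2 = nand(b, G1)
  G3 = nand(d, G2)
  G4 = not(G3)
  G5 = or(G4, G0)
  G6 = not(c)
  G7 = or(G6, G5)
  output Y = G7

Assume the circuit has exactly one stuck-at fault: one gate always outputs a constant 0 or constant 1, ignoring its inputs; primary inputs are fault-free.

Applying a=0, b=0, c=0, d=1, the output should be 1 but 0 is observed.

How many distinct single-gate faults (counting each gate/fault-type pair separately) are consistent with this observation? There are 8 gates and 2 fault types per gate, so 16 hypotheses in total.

1

Fault-free: G0=1, G1=1, G2=1, G3=0, G4=1, G5=1, G6=1, G7=1 → 1. Observed 0.
  G0: none of the 2 fault types match ✗
  G1: none of the 2 fault types match ✗
  G2: none of the 2 fault types match ✗
  G3: none of the 2 fault types match ✗
  G4: none of the 2 fault types match ✗
  G5: none of the 2 fault types match ✗
  G6: none of the 2 fault types match ✗
  G7: stuck-at-0 ✓; others ✗
Consistent faults: {G7 stuck-at-0} — 1 in all.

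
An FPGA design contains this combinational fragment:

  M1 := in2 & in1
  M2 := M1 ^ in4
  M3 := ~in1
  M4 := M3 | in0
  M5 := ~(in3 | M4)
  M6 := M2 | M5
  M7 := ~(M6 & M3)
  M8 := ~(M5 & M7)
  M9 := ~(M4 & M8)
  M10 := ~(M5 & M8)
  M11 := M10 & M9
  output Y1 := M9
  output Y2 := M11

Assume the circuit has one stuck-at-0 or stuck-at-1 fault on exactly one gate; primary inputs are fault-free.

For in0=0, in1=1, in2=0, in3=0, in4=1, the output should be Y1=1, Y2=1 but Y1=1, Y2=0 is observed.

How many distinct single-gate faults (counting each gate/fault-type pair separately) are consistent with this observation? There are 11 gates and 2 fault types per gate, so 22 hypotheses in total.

Fault-free: M1=0, M2=1, M3=0, M4=0, M5=1, M6=1, M7=1, M8=0, M9=1, M10=1, M11=1 → Y1=1, Y2=1. Observed Y1=1, Y2=0.
  M1: none of the 2 fault types match ✗
  M2: none of the 2 fault types match ✗
  M3: none of the 2 fault types match ✗
  M4: none of the 2 fault types match ✗
  M5: none of the 2 fault types match ✗
  M6: none of the 2 fault types match ✗
  M7: stuck-at-0 ✓; others ✗
  M8: stuck-at-1 ✓; others ✗
  M9: none of the 2 fault types match ✗
  M10: stuck-at-0 ✓; others ✗
  M11: stuck-at-0 ✓; others ✗
Consistent faults: {M7 stuck-at-0, M8 stuck-at-1, M10 stuck-at-0, M11 stuck-at-0} — 4 in all.

4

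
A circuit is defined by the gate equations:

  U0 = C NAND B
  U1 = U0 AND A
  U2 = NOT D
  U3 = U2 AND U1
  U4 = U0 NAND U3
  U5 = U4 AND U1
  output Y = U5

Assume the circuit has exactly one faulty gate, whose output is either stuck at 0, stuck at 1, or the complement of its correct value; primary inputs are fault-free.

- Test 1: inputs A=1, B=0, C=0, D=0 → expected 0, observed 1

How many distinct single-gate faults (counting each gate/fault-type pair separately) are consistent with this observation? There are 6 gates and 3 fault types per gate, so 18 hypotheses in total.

8

Fault-free: U0=1, U1=1, U2=1, U3=1, U4=0, U5=0 → 0. Observed 1.
  U0: none of the 3 fault types match ✗
  U1: none of the 3 fault types match ✗
  U2: stuck-at-0, inverted output ✓; others ✗
  U3: stuck-at-0, inverted output ✓; others ✗
  U4: stuck-at-1, inverted output ✓; others ✗
  U5: stuck-at-1, inverted output ✓; others ✗
Consistent faults: {U2 stuck-at-0, U2 inverted output, U3 stuck-at-0, U3 inverted output, U4 stuck-at-1, U4 inverted output, U5 stuck-at-1, U5 inverted output} — 8 in all.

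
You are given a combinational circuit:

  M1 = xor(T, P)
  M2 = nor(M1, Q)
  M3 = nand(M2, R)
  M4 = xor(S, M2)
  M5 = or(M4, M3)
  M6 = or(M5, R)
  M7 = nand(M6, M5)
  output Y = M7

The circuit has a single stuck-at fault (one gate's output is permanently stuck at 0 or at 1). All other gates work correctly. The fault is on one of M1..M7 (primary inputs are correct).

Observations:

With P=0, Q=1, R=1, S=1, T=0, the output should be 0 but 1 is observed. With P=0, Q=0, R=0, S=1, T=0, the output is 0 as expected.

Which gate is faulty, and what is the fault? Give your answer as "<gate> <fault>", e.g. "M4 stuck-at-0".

Fault-free values for test 1 (P=0, Q=1, R=1, S=1, T=0): M1=0, M2=0, M3=1, M4=1, M5=1, M6=1, M7=0, giving Y=0. Observed 1.
Test 1: faults giving observed 1 are {M2 stuck-at-1, M5 stuck-at-0, M6 stuck-at-0, M7 stuck-at-1}.
Test 2 (P=0, Q=0, R=0, S=1, T=0): fault-free M1=0, M2=1, M3=1, M4=0, M5=1, M6=1, M7=0 → 0; observed 0. Eliminates M5 stuck-at-0, M6 stuck-at-0, M7 stuck-at-1.
Only M2 stuck-at-1 is consistent with every test.

M2 stuck-at-1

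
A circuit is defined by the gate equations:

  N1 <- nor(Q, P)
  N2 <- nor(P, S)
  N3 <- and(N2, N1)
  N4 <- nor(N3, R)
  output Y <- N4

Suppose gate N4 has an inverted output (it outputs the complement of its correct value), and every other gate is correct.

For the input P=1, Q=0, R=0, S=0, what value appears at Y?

0

Propagate with N4 forced: N1=0, N2=0, N3=0, N4=0 [inverted output].
So Y = 0. (Without the fault it would be 1.)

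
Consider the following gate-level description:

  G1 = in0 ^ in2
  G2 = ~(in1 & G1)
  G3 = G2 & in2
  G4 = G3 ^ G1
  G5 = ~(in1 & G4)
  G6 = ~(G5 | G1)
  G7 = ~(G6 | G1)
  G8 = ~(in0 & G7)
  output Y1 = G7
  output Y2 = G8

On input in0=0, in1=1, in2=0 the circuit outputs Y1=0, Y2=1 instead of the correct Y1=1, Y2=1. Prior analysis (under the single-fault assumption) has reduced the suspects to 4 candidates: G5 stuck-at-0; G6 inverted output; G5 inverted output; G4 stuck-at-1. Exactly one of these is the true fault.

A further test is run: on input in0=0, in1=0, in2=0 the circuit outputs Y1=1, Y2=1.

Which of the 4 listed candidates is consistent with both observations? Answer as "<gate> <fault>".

G4 stuck-at-1

Evaluate each candidate on input in0=0, in1=0, in2=0:
  G5 stuck-at-0: G1=0, G2=1, G3=0, G4=0, G5=0 [stuck-at-0], G6=1, G7=0, G8=1 → Y1=0, Y2=1 — eliminated
  G6 inverted output: G1=0, G2=1, G3=0, G4=0, G5=1, G6=1 [inverted output], G7=0, G8=1 → Y1=0, Y2=1 — eliminated
  G5 inverted output: G1=0, G2=1, G3=0, G4=0, G5=0 [inverted output], G6=1, G7=0, G8=1 → Y1=0, Y2=1 — eliminated
  G4 stuck-at-1: G1=0, G2=1, G3=0, G4=1 [stuck-at-1], G5=1, G6=0, G7=1, G8=1 → Y1=1, Y2=1 — matches
Only G4 stuck-at-1 reproduces the observed Y1=1, Y2=1.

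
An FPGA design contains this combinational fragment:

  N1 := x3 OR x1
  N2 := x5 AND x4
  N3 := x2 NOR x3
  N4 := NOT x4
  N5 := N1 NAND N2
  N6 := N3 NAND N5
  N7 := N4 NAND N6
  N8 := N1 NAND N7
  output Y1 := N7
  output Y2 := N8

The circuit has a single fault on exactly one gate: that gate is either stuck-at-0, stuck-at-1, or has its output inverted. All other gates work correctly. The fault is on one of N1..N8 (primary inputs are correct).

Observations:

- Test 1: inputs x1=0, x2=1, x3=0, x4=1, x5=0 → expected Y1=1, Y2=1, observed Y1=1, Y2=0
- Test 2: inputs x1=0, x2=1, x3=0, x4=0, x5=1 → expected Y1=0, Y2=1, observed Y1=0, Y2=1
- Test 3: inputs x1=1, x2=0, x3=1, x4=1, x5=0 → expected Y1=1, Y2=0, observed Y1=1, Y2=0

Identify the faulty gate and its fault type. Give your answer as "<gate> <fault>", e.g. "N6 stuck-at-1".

Fault-free values for test 1 (x1=0, x2=1, x3=0, x4=1, x5=0): N1=0, N2=0, N3=0, N4=0, N5=1, N6=1, N7=1, N8=1, giving Y1=1, Y2=1. Observed Y1=1, Y2=0.
Test 1: faults giving observed Y1=1, Y2=0 are {N1 stuck-at-1, N1 inverted output, N8 stuck-at-0, N8 inverted output}.
Test 2 (x1=0, x2=1, x3=0, x4=0, x5=1): fault-free N1=0, N2=0, N3=0, N4=1, N5=1, N6=1, N7=0, N8=1 → Y1=0, Y2=1; observed Y1=0, Y2=1. Eliminates N8 stuck-at-0, N8 inverted output.
Test 3 (x1=1, x2=0, x3=1, x4=1, x5=0): fault-free N1=1, N2=0, N3=0, N4=0, N5=1, N6=1, N7=1, N8=0 → Y1=1, Y2=0; observed Y1=1, Y2=0. Eliminates N1 inverted output.
Only N1 stuck-at-1 is consistent with every test.

N1 stuck-at-1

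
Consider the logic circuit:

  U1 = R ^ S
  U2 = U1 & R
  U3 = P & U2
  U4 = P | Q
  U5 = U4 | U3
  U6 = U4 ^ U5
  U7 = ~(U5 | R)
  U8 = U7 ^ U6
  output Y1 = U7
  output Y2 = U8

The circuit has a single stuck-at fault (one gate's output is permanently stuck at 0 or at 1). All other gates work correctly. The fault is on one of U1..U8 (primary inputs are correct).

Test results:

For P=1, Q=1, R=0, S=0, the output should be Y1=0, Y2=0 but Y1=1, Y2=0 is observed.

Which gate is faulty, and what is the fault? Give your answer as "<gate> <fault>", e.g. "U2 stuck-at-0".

Fault-free values for test 1 (P=1, Q=1, R=0, S=0): U1=0, U2=0, U3=0, U4=1, U5=1, U6=0, U7=0, U8=0, giving Y1=0, Y2=0. Observed Y1=1, Y2=0.
Test 1: faults giving observed Y1=1, Y2=0 are {U5 stuck-at-0}.
Only U5 stuck-at-0 is consistent with every test.

U5 stuck-at-0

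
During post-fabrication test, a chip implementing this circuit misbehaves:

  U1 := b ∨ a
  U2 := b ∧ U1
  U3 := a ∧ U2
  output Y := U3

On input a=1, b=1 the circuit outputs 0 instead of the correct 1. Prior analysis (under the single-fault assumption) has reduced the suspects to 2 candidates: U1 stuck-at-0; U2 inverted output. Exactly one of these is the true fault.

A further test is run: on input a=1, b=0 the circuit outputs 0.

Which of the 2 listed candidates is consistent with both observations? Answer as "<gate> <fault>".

Evaluate each candidate on input a=1, b=0:
  U1 stuck-at-0: U1=0 [stuck-at-0], U2=0, U3=0 → 0 — matches
  U2 inverted output: U1=1, U2=1 [inverted output], U3=1 → 1 — eliminated
Only U1 stuck-at-0 reproduces the observed 0.

U1 stuck-at-0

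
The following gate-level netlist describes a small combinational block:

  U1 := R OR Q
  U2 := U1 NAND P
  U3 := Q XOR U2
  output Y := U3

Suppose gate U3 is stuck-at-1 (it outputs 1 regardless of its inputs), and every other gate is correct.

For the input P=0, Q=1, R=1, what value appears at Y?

Propagate with U3 forced: U1=1, U2=1, U3=1 [stuck-at-1].
So Y = 1. (Without the fault it would be 0.)

1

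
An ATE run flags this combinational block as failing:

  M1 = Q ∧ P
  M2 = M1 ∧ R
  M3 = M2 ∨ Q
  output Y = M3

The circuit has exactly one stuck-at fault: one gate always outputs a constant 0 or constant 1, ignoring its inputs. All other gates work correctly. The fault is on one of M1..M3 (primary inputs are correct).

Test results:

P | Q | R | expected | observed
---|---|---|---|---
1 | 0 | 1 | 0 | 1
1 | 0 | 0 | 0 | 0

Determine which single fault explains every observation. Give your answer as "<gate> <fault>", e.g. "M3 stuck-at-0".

M1 stuck-at-1

Fault-free values for test 1 (P=1, Q=0, R=1): M1=0, M2=0, M3=0, giving Y=0. Observed 1.
Test 1: faults giving observed 1 are {M1 stuck-at-1, M2 stuck-at-1, M3 stuck-at-1}.
Test 2 (P=1, Q=0, R=0): fault-free M1=0, M2=0, M3=0 → 0; observed 0. Eliminates M2 stuck-at-1, M3 stuck-at-1.
Only M1 stuck-at-1 is consistent with every test.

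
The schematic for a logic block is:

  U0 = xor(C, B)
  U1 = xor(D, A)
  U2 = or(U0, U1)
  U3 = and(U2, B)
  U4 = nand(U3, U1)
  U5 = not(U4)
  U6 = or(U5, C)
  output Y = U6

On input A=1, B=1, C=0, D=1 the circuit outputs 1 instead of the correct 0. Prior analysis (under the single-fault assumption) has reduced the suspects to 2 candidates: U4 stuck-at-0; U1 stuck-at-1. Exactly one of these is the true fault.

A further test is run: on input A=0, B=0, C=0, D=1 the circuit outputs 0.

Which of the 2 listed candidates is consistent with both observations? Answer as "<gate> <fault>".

U1 stuck-at-1

Evaluate each candidate on input A=0, B=0, C=0, D=1:
  U4 stuck-at-0: U0=0, U1=1, U2=1, U3=0, U4=0 [stuck-at-0], U5=1, U6=1 → 1 — eliminated
  U1 stuck-at-1: U0=0, U1=1 [stuck-at-1], U2=1, U3=0, U4=1, U5=0, U6=0 → 0 — matches
Only U1 stuck-at-1 reproduces the observed 0.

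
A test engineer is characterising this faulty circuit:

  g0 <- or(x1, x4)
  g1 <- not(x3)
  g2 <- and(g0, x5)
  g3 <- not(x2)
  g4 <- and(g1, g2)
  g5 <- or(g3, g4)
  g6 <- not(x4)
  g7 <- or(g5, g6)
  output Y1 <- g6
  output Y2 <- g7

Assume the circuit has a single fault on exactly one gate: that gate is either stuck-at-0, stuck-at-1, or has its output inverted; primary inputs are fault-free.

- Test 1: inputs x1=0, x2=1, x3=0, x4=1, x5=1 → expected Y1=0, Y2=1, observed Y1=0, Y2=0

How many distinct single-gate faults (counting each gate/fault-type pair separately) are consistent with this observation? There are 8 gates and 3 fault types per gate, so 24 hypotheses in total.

12

Fault-free: g0=1, g1=1, g2=1, g3=0, g4=1, g5=1, g6=0, g7=1 → Y1=0, Y2=1. Observed Y1=0, Y2=0.
  g0: stuck-at-0, inverted output ✓; others ✗
  g1: stuck-at-0, inverted output ✓; others ✗
  g2: stuck-at-0, inverted output ✓; others ✗
  g3: none of the 3 fault types match ✗
  g4: stuck-at-0, inverted output ✓; others ✗
  g5: stuck-at-0, inverted output ✓; others ✗
  g6: none of the 3 fault types match ✗
  g7: stuck-at-0, inverted output ✓; others ✗
Consistent faults: {g0 stuck-at-0, g0 inverted output, g1 stuck-at-0, g1 inverted output, g2 stuck-at-0, g2 inverted output, g4 stuck-at-0, g4 inverted output, g5 stuck-at-0, g5 inverted output, g7 stuck-at-0, g7 inverted output} — 12 in all.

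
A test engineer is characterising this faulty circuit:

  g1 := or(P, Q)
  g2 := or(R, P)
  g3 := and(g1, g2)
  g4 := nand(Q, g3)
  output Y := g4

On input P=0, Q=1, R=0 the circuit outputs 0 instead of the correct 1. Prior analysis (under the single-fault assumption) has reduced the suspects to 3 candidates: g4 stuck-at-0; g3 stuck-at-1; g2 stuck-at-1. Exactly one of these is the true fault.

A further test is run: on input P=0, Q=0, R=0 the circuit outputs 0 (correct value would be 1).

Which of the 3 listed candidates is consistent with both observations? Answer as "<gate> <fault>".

Evaluate each candidate on input P=0, Q=0, R=0:
  g4 stuck-at-0: g1=0, g2=0, g3=0, g4=0 [stuck-at-0] → 0 — matches
  g3 stuck-at-1: g1=0, g2=0, g3=1 [stuck-at-1], g4=1 → 1 — eliminated
  g2 stuck-at-1: g1=0, g2=1 [stuck-at-1], g3=0, g4=1 → 1 — eliminated
Only g4 stuck-at-0 reproduces the observed 0.

g4 stuck-at-0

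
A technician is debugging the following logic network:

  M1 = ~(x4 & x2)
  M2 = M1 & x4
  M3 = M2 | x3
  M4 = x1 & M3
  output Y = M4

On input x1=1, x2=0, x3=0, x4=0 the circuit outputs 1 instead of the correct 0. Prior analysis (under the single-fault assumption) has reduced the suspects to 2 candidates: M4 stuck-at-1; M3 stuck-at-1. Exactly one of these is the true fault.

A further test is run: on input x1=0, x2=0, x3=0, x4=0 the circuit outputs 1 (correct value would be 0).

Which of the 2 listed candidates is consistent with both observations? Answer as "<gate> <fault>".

M4 stuck-at-1

Evaluate each candidate on input x1=0, x2=0, x3=0, x4=0:
  M4 stuck-at-1: M1=1, M2=0, M3=0, M4=1 [stuck-at-1] → 1 — matches
  M3 stuck-at-1: M1=1, M2=0, M3=1 [stuck-at-1], M4=0 → 0 — eliminated
Only M4 stuck-at-1 reproduces the observed 1.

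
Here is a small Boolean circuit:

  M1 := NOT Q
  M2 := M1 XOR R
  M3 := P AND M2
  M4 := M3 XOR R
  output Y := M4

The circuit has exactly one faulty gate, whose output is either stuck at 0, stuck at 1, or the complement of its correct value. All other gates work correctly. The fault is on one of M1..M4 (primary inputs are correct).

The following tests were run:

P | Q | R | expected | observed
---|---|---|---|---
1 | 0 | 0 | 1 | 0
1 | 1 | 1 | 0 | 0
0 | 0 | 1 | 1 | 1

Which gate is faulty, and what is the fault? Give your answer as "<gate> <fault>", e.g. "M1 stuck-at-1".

M1 stuck-at-0

Fault-free values for test 1 (P=1, Q=0, R=0): M1=1, M2=1, M3=1, M4=1, giving Y=1. Observed 0.
Test 1: faults giving observed 0 are {M1 stuck-at-0, M1 inverted output, M2 stuck-at-0, M2 inverted output, M3 stuck-at-0, M3 inverted output, M4 stuck-at-0, M4 inverted output}.
Test 2 (P=1, Q=1, R=1): fault-free M1=0, M2=1, M3=1, M4=0 → 0; observed 0. Eliminates M1 inverted output, M2 stuck-at-0, M2 inverted output, M3 stuck-at-0, M3 inverted output, M4 inverted output.
Test 3 (P=0, Q=0, R=1): fault-free M1=1, M2=0, M3=0, M4=1 → 1; observed 1. Eliminates M4 stuck-at-0.
Only M1 stuck-at-0 is consistent with every test.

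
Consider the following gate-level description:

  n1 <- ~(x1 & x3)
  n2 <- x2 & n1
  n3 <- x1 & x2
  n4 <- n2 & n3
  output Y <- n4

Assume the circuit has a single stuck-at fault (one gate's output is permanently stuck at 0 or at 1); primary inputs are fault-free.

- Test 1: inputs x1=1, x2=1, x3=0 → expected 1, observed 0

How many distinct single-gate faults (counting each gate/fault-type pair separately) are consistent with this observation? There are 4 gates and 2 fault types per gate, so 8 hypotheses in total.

4

Fault-free: n1=1, n2=1, n3=1, n4=1 → 1. Observed 0.
  n1 stuck-at-0: output 0 ✓
  n1 stuck-at-1: output 1 ✗
  n2 stuck-at-0: output 0 ✓
  n2 stuck-at-1: output 1 ✗
  n3 stuck-at-0: output 0 ✓
  n3 stuck-at-1: output 1 ✗
  n4 stuck-at-0: output 0 ✓
  n4 stuck-at-1: output 1 ✗
Consistent faults: {n1 stuck-at-0, n2 stuck-at-0, n3 stuck-at-0, n4 stuck-at-0} — 4 in all.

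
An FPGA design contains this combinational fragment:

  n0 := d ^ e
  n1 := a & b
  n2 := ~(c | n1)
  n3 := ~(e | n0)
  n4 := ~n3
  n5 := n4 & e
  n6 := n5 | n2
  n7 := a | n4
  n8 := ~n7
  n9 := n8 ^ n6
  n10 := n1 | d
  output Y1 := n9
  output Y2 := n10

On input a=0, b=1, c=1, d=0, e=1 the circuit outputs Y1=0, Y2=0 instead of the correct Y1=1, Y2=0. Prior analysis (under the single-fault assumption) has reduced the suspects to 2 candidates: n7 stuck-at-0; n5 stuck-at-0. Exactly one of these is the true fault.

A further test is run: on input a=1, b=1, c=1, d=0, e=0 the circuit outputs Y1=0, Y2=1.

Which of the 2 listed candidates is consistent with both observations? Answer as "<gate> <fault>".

Evaluate each candidate on input a=1, b=1, c=1, d=0, e=0:
  n7 stuck-at-0: n0=0, n1=1, n2=0, n3=1, n4=0, n5=0, n6=0, n7=0 [stuck-at-0], n8=1, n9=1, n10=1 → Y1=1, Y2=1 — eliminated
  n5 stuck-at-0: n0=0, n1=1, n2=0, n3=1, n4=0, n5=0 [stuck-at-0], n6=0, n7=1, n8=0, n9=0, n10=1 → Y1=0, Y2=1 — matches
Only n5 stuck-at-0 reproduces the observed Y1=0, Y2=1.

n5 stuck-at-0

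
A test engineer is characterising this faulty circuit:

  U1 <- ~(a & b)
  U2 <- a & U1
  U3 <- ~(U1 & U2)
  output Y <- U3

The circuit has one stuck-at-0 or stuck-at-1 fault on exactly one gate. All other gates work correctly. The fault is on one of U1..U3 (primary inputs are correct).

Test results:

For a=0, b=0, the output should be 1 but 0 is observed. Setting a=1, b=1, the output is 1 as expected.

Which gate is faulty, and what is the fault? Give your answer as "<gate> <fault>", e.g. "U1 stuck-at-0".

Fault-free values for test 1 (a=0, b=0): U1=1, U2=0, U3=1, giving Y=1. Observed 0.
Test 1: faults giving observed 0 are {U2 stuck-at-1, U3 stuck-at-0}.
Test 2 (a=1, b=1): fault-free U1=0, U2=0, U3=1 → 1; observed 1. Eliminates U3 stuck-at-0.
Only U2 stuck-at-1 is consistent with every test.

U2 stuck-at-1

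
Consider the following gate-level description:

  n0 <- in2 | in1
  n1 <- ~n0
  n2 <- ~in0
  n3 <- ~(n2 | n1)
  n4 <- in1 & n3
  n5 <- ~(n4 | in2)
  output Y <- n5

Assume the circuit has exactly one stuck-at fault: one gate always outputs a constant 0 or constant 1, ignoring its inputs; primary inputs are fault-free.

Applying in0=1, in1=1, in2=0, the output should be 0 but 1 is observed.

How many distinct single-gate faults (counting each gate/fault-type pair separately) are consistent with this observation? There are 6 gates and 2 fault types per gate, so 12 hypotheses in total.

6

Fault-free: n0=1, n1=0, n2=0, n3=1, n4=1, n5=0 → 0. Observed 1.
  n0 stuck-at-0: output 1 ✓
  n0 stuck-at-1: output 0 ✗
  n1 stuck-at-0: output 0 ✗
  n1 stuck-at-1: output 1 ✓
  n2 stuck-at-0: output 0 ✗
  n2 stuck-at-1: output 1 ✓
  n3 stuck-at-0: output 1 ✓
  n3 stuck-at-1: output 0 ✗
  n4 stuck-at-0: output 1 ✓
  n4 stuck-at-1: output 0 ✗
  n5 stuck-at-0: output 0 ✗
  n5 stuck-at-1: output 1 ✓
Consistent faults: {n0 stuck-at-0, n1 stuck-at-1, n2 stuck-at-1, n3 stuck-at-0, n4 stuck-at-0, n5 stuck-at-1} — 6 in all.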